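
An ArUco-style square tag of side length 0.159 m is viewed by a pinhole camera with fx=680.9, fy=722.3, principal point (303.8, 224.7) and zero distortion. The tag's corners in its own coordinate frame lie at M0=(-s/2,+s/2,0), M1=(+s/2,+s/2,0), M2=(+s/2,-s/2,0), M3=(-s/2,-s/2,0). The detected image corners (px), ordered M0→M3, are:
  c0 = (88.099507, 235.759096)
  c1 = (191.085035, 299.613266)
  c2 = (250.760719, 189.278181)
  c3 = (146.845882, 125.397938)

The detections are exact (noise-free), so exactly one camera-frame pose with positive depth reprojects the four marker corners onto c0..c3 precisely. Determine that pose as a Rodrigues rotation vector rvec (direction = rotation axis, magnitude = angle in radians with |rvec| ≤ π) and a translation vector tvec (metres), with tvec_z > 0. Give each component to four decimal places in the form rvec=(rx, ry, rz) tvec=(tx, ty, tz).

rvec=(0.0324, 0.0308, 0.5248) tvec=(-0.1783, -0.0150, 0.9009)

Intrinsics K: fx=680.9, fy=722.3, cx=303.8, cy=224.7
Marker side s = 0.159 m; corners in marker frame (Z=0):
  M0 = (-0.0795, +0.0795, 0)
  M1 = (+0.0795, +0.0795, 0)
  M2 = (+0.0795, -0.0795, 0)
  M3 = (-0.0795, -0.0795, 0)
Detected image corners:
  c0 = (88.099507, 235.759096) px
  c1 = (191.085035, 299.613266) px
  c2 = (250.760719, 189.278181) px
  c3 = (146.845882, 125.397938) px
Planar DLT: solve 8×8 A·h = b for H (H[2,2]=1):
  H  [+646.65296 -365.10228 +168.99998]
  H  [+396.69759 +703.16807 +212.64155]
  H  [-0.02345 +0.04308 +1.00000]
B = K⁻¹H; ‖b₁‖=1.110030, ‖b₂‖=1.110030; λ = 2/(‖b₁‖+‖b₂‖) = 0.900876, sign → tz>0 ⇒ λ=+0.900876
r₁ = λ·B[:,0] = (+0.86499,+0.50135,-0.02112); r₂ = λ·B[:,1] = (-0.50037,+0.86494,+0.03881)
r₃ = r₁×r₂ = (+0.03773,-0.02300,+0.99902); SVD([r₁ r₂ r₃]) → R = UVᵀ:
  R  [+0.86499 -0.50037 +0.03773]
  R  [+0.50135 +0.86494 -0.02300]
  R  [-0.02112 +0.03881 +0.99902]
t = (-0.17835, -0.01504, +0.90088) m
tr R = 2.728955; θ = arccos((tr R − 1)/2) = 0.526687 rad = 30.177°
axis k = ((R−Rᵀ)₃₂, (R−Rᵀ)₁₃, (R−Rᵀ)₂₁) / (2 sinθ) = (+0.061479, +0.058535, +0.996390)
rvec = θ·k = (+0.032380, +0.030830, +0.524786)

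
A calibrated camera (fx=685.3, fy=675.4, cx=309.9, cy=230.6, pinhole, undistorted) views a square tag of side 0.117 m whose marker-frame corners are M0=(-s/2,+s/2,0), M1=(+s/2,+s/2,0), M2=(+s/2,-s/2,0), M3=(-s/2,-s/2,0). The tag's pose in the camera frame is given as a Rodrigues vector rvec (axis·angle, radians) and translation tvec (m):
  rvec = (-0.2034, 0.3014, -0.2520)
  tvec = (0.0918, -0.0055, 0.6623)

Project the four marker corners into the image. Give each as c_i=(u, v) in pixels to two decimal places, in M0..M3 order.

c0=(361.74, 297.73) c1=(481.34, 266.83) c2=(448.28, 151.84) c3=(334.91, 186.70)

Intrinsics K: fx=685.3, fy=675.4, cx=309.9, cy=230.6
Marker side s = 0.117 m; corners in marker frame (Z=0):
  M0 = (-0.0585, +0.0585, 0)
  M1 = (+0.0585, +0.0585, 0)
  M2 = (+0.0585, -0.0585, 0)
  M3 = (-0.0585, -0.0585, 0)
rvec = (-0.2034, 0.3014, -0.2520), |rvec| = θ = 0.44240 rad = 25.348°
Rodrigues: sinθ=0.42811, 1−cosθ=0.09627; R = I + sinθ·[k]× + (1−cosθ)·[k]×²:
    [+0.92408 +0.21370 +0.31688]
    [-0.27402 +0.94841 +0.15947]
    [-0.26645 -0.23419 +0.93496]
t = (0.0918, -0.0055, 0.6623) m
M0: Pc = R·M0+t = (+0.05024, +0.06601, +0.66419); u = 685.3·(+0.05024)/0.66419 + 309.9 = 361.7403, v = 675.4·(+0.06601)/0.66419 + 230.6 = 297.7264
M1: Pc = R·M1+t = (+0.15836, +0.03395, +0.63301); u = 685.3·(+0.15836)/0.63301 + 309.9 = 481.3410, v = 675.4·(+0.03395)/0.63301 + 230.6 = 266.8257
M2: Pc = R·M2+t = (+0.13336, -0.07701, +0.66041); u = 685.3·(+0.13336)/0.66041 + 309.9 = 448.2823, v = 675.4·(-0.07701)/0.66041 + 230.6 = 151.8403
M3: Pc = R·M3+t = (+0.02524, -0.04495, +0.69159); u = 685.3·(+0.02524)/0.69159 + 309.9 = 334.9103, v = 675.4·(-0.04495)/0.69159 + 230.6 = 186.7000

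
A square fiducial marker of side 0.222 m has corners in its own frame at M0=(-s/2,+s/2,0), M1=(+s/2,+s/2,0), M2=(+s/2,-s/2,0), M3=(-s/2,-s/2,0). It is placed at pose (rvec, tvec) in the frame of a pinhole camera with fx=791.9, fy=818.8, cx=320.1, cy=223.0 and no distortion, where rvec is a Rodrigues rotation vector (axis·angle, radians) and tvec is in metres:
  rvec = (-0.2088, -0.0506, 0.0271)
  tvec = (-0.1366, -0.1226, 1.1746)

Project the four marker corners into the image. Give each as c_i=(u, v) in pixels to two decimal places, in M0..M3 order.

Intrinsics K: fx=791.9, fy=818.8, cx=320.1, cy=223.0
Marker side s = 0.222 m; corners in marker frame (Z=0):
  M0 = (-0.1110, +0.1110, 0)
  M1 = (+0.1110, +0.1110, 0)
  M2 = (+0.1110, -0.1110, 0)
  M3 = (-0.1110, -0.1110, 0)
rvec = (-0.2088, -0.0506, 0.0271), |rvec| = θ = 0.21655 rad = 12.407°
Rodrigues: sinθ=0.21486, 1−cosθ=0.02335; R = I + sinθ·[k]× + (1−cosθ)·[k]×²:
    [+0.99836 -0.02163 -0.05302]
    [+0.03215 +0.97792 +0.20649]
    [+0.04739 -0.20785 +0.97701]
t = (-0.1366, -0.1226, 1.1746) m
M0: Pc = R·M0+t = (-0.24982, -0.01762, +1.14627); u = 791.9·(-0.24982)/1.14627 + 320.1 = 147.5128, v = 818.8·(-0.01762)/1.14627 + 223.0 = 210.4140
M1: Pc = R·M1+t = (-0.02818, -0.01048, +1.15679); u = 791.9·(-0.02818)/1.15679 + 320.1 = 300.8070, v = 818.8·(-0.01048)/1.15679 + 223.0 = 215.5805
M2: Pc = R·M2+t = (-0.02338, -0.22758, +1.20293); u = 791.9·(-0.02338)/1.20293 + 320.1 = 304.7077, v = 818.8·(-0.22758)/1.20293 + 223.0 = 68.0927
M3: Pc = R·M3+t = (-0.24502, -0.23472, +1.19241); u = 791.9·(-0.24502)/1.19241 + 320.1 = 157.3801, v = 818.8·(-0.23472)/1.19241 + 223.0 = 61.8250

c0=(147.51, 210.41) c1=(300.81, 215.58) c2=(304.71, 68.09) c3=(157.38, 61.82)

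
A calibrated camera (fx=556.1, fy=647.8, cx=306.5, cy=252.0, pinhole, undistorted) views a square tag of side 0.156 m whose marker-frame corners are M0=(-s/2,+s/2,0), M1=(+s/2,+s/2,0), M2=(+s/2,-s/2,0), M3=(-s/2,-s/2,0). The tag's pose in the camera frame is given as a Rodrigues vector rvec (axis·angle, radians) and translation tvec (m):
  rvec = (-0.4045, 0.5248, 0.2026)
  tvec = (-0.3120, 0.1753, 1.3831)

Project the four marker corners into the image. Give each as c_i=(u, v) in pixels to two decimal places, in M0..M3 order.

Intrinsics K: fx=556.1, fy=647.8, cx=306.5, cy=252.0
Marker side s = 0.156 m; corners in marker frame (Z=0):
  M0 = (-0.0780, +0.0780, 0)
  M1 = (+0.0780, +0.0780, 0)
  M2 = (+0.0780, -0.0780, 0)
  M3 = (-0.0780, -0.0780, 0)
rvec = (-0.4045, 0.5248, 0.2026), |rvec| = θ = 0.69288 rad = 39.699°
Rodrigues: sinθ=0.63876, 1−cosθ=0.23059; R = I + sinθ·[k]× + (1−cosθ)·[k]×²:
    [+0.84800 -0.28874 +0.44444]
    [+0.08481 +0.90170 +0.42397]
    [-0.52317 -0.32183 +0.78913]
t = (-0.3120, 0.1753, 1.3831) m
M0: Pc = R·M0+t = (-0.40067, +0.23902, +1.39880); u = 556.1·(-0.40067)/1.39880 + 306.5 = 147.2139, v = 647.8·(+0.23902)/1.39880 + 252.0 = 362.6911
M1: Pc = R·M1+t = (-0.26838, +0.25225, +1.31719); u = 556.1·(-0.26838)/1.31719 + 306.5 = 193.1946, v = 647.8·(+0.25225)/1.31719 + 252.0 = 376.0565
M2: Pc = R·M2+t = (-0.22333, +0.11158, +1.36740); u = 556.1·(-0.22333)/1.36740 + 306.5 = 215.6730, v = 647.8·(+0.11158)/1.36740 + 252.0 = 304.8622
M3: Pc = R·M3+t = (-0.35562, +0.09835, +1.44901); u = 556.1·(-0.35562)/1.44901 + 306.5 = 170.0195, v = 647.8·(+0.09835)/1.44901 + 252.0 = 295.9698

c0=(147.21, 362.69) c1=(193.19, 376.06) c2=(215.67, 304.86) c3=(170.02, 295.97)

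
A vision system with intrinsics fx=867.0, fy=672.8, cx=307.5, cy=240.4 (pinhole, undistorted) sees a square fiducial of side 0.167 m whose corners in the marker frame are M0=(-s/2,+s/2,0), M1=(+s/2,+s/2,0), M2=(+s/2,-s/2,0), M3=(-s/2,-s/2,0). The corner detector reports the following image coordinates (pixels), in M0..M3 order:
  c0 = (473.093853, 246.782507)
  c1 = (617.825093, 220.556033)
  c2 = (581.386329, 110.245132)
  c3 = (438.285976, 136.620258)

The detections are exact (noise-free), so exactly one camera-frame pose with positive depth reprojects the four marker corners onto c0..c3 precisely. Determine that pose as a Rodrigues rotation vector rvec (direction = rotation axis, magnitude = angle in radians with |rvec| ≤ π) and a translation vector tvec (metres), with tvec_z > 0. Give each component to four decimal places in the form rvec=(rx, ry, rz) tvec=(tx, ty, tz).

Intrinsics K: fx=867.0, fy=672.8, cx=307.5, cy=240.4
Marker side s = 0.167 m; corners in marker frame (Z=0):
  M0 = (-0.0835, +0.0835, 0)
  M1 = (+0.0835, +0.0835, 0)
  M2 = (+0.0835, -0.0835, 0)
  M3 = (-0.0835, -0.0835, 0)
Detected image corners:
  c0 = (473.093853, 246.782507) px
  c1 = (617.825093, 220.556033) px
  c2 = (581.386329, 110.245132) px
  c3 = (438.285976, 136.620258) px
Planar DLT: solve 8×8 A·h = b for H (H[2,2]=1):
  H  [+849.65668 +180.49143 +527.41766]
  H  [-161.58300 +648.99495 +178.28994]
  H  [-0.02291 -0.06219 +1.00000]
B = K⁻¹H; ‖b₁‖=1.015246, ‖b₂‖=1.015246; λ = 2/(‖b₁‖+‖b₂‖) = 0.984983, sign → tz>0 ⇒ λ=+0.984983
r₁ = λ·B[:,0] = (+0.97328,-0.22849,-0.02257); r₂ = λ·B[:,1] = (+0.22678,+0.97202,-0.06125)
r₃ = r₁×r₂ = (+0.03593,+0.05450,+0.99787); SVD([r₁ r₂ r₃]) → R = UVᵀ:
  R  [+0.97328 +0.22678 +0.03593]
  R  [-0.22849 +0.97202 +0.05450]
  R  [-0.02257 -0.06125 +0.99787]
t = (+0.24984, -0.09093, +0.98498) m
tr R = 2.943169; θ = arccos((tr R − 1)/2) = 0.238960 rad = 13.691°
axis k = ((R−Rᵀ)₃₂, (R−Rᵀ)₁₃, (R−Rᵀ)₂₁) / (2 sinθ) = (-0.244517, +0.123577, -0.961738)
rvec = θ·k = (-0.058430, +0.029530, -0.229817)

rvec=(-0.0584, 0.0295, -0.2298) tvec=(0.2498, -0.0909, 0.9850)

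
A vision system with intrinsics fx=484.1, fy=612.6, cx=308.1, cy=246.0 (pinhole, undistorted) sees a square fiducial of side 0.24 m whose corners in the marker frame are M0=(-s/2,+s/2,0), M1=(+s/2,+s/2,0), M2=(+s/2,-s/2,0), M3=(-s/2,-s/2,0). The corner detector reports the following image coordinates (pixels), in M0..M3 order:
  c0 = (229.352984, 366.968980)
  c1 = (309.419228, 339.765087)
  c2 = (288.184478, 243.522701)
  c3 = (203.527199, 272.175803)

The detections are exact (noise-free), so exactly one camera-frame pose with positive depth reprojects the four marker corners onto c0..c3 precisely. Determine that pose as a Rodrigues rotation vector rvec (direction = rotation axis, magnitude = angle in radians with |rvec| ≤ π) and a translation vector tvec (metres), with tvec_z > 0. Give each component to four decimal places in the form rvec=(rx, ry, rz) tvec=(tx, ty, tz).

rvec=(0.3181, -0.0477, -0.2582) tvec=(-0.1413, 0.1357, 1.3646)

Intrinsics K: fx=484.1, fy=612.6, cx=308.1, cy=246.0
Marker side s = 0.24 m; corners in marker frame (Z=0):
  M0 = (-0.1200, +0.1200, 0)
  M1 = (+0.1200, +0.1200, 0)
  M2 = (+0.1200, -0.1200, 0)
  M3 = (-0.1200, -0.1200, 0)
Detected image corners:
  c0 = (229.352984, 366.968980) px
  c1 = (309.419228, 339.765087) px
  c2 = (288.184478, 243.522701) px
  c3 = (203.527199, 272.175803) px
Planar DLT: solve 8×8 A·h = b for H (H[2,2]=1):
  H  [+344.02472 +157.55396 +257.96854]
  H  [-114.96131 +468.59458 +306.92489]
  H  [+0.00433 +0.23102 +1.00000]
B = K⁻¹H; ‖b₁‖=0.732804, ‖b₂‖=0.732804; λ = 2/(‖b₁‖+‖b₂‖) = 1.364622, sign → tz>0 ⇒ λ=+1.364622
r₁ = λ·B[:,0] = (+0.96600,-0.25846,+0.00591); r₂ = λ·B[:,1] = (+0.24348,+0.91724,+0.31526)
r₃ = r₁×r₂ = (-0.08690,-0.30310,+0.94899); SVD([r₁ r₂ r₃]) → R = UVᵀ:
  R  [+0.96600 +0.24348 -0.08690]
  R  [-0.25846 +0.91724 -0.30310]
  R  [+0.00591 +0.31526 +0.94899]
t = (-0.14131, +0.13572, +1.36462) m
tr R = 2.832231; θ = arccos((tr R − 1)/2) = 0.412515 rad = 23.635°
axis k = ((R−Rᵀ)₃₂, (R−Rᵀ)₁₃, (R−Rᵀ)₂₁) / (2 sinθ) = (+0.771185, -0.115753, -0.625999)
rvec = θ·k = (+0.318125, -0.047750, -0.258234)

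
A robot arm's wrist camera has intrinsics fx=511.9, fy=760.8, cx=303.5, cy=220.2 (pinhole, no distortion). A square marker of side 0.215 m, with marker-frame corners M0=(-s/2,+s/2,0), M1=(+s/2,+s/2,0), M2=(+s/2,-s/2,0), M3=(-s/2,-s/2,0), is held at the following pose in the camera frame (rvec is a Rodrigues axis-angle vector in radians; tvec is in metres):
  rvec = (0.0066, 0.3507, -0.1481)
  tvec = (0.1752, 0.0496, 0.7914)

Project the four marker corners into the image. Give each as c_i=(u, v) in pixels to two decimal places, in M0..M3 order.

c0=(359.92, 377.99) c1=(501.23, 362.27) c2=(478.96, 147.65) c3=(340.33, 182.34)

Intrinsics K: fx=511.9, fy=760.8, cx=303.5, cy=220.2
Marker side s = 0.215 m; corners in marker frame (Z=0):
  M0 = (-0.1075, +0.1075, 0)
  M1 = (+0.1075, +0.1075, 0)
  M2 = (+0.1075, -0.1075, 0)
  M3 = (-0.1075, -0.1075, 0)
rvec = (0.0066, 0.3507, -0.1481), |rvec| = θ = 0.38075 rad = 21.815°
Rodrigues: sinθ=0.37161, 1−cosθ=0.07161; R = I + sinθ·[k]× + (1−cosθ)·[k]×²:
    [+0.92841 +0.14569 +0.34180]
    [-0.14340 +0.98914 -0.03210]
    [-0.34277 -0.01922 +0.93922]
t = (0.1752, 0.0496, 0.7914) m
M0: Pc = R·M0+t = (+0.09106, +0.17135, +0.82618); u = 511.9·(+0.09106)/0.82618 + 303.5 = 359.9191, v = 760.8·(+0.17135)/0.82618 + 220.2 = 377.9887
M1: Pc = R·M1+t = (+0.29067, +0.14052, +0.75249); u = 511.9·(+0.29067)/0.75249 + 303.5 = 501.2335, v = 760.8·(+0.14052)/0.75249 + 220.2 = 362.2694
M2: Pc = R·M2+t = (+0.25934, -0.07215, +0.75662); u = 511.9·(+0.25934)/0.75662 + 303.5 = 478.9615, v = 760.8·(-0.07215)/0.75662 + 220.2 = 147.6523
M3: Pc = R·M3+t = (+0.05973, -0.04132, +0.83031); u = 511.9·(+0.05973)/0.83031 + 303.5 = 340.3270, v = 760.8·(-0.04132)/0.83031 + 220.2 = 182.3421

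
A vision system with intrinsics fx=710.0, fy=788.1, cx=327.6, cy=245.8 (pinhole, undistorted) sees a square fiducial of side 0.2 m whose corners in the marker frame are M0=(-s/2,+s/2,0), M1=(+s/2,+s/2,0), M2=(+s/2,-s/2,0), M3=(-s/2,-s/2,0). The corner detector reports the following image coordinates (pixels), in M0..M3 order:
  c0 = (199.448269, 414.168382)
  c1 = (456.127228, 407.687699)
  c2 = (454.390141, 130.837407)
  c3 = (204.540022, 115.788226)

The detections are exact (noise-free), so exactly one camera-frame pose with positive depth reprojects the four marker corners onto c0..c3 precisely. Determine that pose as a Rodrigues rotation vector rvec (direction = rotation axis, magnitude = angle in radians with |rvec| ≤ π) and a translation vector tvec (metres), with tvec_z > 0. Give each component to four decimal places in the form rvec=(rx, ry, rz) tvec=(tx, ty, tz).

rvec=(-0.0717, -0.2085, 0.0136) tvec=(0.0045, 0.0136, 0.5484)

Intrinsics K: fx=710.0, fy=788.1, cx=327.6, cy=245.8
Marker side s = 0.2 m; corners in marker frame (Z=0):
  M0 = (-0.1000, +0.1000, 0)
  M1 = (+0.1000, +0.1000, 0)
  M2 = (+0.1000, -0.1000, 0)
  M3 = (-0.1000, -0.1000, 0)
Detected image corners:
  c0 = (199.448269, 414.168382) px
  c1 = (456.127228, 407.687699) px
  c2 = (454.390141, 130.837407) px
  c3 = (204.540022, 115.788226) px
Planar DLT: solve 8×8 A·h = b for H (H[2,2]=1):
  H  [+1389.74362 -51.22964 +333.40210]
  H  [+122.63847 +1400.70438 +265.29810]
  H  [+0.37625 -0.13232 +1.00000]
B = K⁻¹H; ‖b₁‖=1.823430, ‖b₂‖=1.823430; λ = 2/(‖b₁‖+‖b₂‖) = 0.548417, sign → tz>0 ⇒ λ=+0.548417
r₁ = λ·B[:,0] = (+0.97825,+0.02098,+0.20634); r₂ = λ·B[:,1] = (-0.00609,+0.99734,-0.07257)
r₃ = r₁×r₂ = (-0.20732,+0.06973,+0.97578); SVD([r₁ r₂ r₃]) → R = UVᵀ:
  R  [+0.97825 -0.00609 -0.20732]
  R  [+0.02098 +0.99734 +0.06973]
  R  [+0.20634 -0.07257 +0.97578]
t = (+0.00448, +0.01357, +0.54842) m
tr R = 2.951384; θ = arccos((tr R − 1)/2) = 0.220939 rad = 12.659°
axis k = ((R−Rᵀ)₃₂, (R−Rᵀ)₁₃, (R−Rᵀ)₂₁) / (2 sinθ) = (-0.324678, -0.943806, +0.061765)
rvec = θ·k = (-0.071734, -0.208524, +0.013646)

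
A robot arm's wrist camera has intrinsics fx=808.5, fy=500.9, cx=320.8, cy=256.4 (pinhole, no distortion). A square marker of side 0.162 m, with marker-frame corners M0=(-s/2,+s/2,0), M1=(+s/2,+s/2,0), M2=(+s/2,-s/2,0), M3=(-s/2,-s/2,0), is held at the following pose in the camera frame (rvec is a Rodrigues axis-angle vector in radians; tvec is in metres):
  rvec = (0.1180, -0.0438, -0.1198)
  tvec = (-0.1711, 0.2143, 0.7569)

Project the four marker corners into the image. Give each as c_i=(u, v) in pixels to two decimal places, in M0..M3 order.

Intrinsics K: fx=808.5, fy=500.9, cx=320.8, cy=256.4
Marker side s = 0.162 m; corners in marker frame (Z=0):
  M0 = (-0.0810, +0.0810, 0)
  M1 = (+0.0810, +0.0810, 0)
  M2 = (+0.0810, -0.0810, 0)
  M3 = (-0.0810, -0.0810, 0)
rvec = (0.1180, -0.0438, -0.1198), |rvec| = θ = 0.17377 rad = 9.956°
Rodrigues: sinθ=0.17289, 1−cosθ=0.01506; R = I + sinθ·[k]× + (1−cosθ)·[k]×²:
    [+0.99189 +0.11662 -0.05063]
    [-0.12178 +0.98590 -0.11479]
    [+0.03653 +0.12002 +0.99210]
t = (-0.1711, 0.2143, 0.7569) m
M0: Pc = R·M0+t = (-0.24200, +0.30402, +0.76366); u = 808.5·(-0.24200)/0.76366 + 320.8 = 64.5952, v = 500.9·(+0.30402)/0.76366 + 256.4 = 455.8131
M1: Pc = R·M1+t = (-0.08131, +0.28429, +0.76958); u = 808.5·(-0.08131)/0.76958 + 320.8 = 235.3769, v = 500.9·(+0.28429)/0.76958 + 256.4 = 441.4394
M2: Pc = R·M2+t = (-0.10020, +0.12458, +0.75014); u = 808.5·(-0.10020)/0.75014 + 320.8 = 212.8003, v = 500.9·(+0.12458)/0.75014 + 256.4 = 339.5866
M3: Pc = R·M3+t = (-0.26089, +0.14431, +0.74422); u = 808.5·(-0.26089)/0.74422 + 320.8 = 37.3772, v = 500.9·(+0.14431)/0.74422 + 256.4 = 353.5259

c0=(64.60, 455.81) c1=(235.38, 441.44) c2=(212.80, 339.59) c3=(37.38, 353.53)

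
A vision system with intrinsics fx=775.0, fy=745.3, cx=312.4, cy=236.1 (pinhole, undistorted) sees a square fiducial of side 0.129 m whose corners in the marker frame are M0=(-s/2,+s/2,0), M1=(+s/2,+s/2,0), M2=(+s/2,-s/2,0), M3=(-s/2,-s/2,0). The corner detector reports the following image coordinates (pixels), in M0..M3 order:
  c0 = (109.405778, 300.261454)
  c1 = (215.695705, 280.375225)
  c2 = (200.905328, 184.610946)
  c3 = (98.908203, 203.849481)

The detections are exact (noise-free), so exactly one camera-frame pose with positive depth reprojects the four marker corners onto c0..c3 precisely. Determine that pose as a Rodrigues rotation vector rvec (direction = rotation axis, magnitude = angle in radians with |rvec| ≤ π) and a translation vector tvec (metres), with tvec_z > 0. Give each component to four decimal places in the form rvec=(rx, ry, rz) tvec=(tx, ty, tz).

rvec=(-0.3016, 0.0409, -0.1893) tvec=(-0.1897, 0.0066, 0.9403)

Intrinsics K: fx=775.0, fy=745.3, cx=312.4, cy=236.1
Marker side s = 0.129 m; corners in marker frame (Z=0):
  M0 = (-0.0645, +0.0645, 0)
  M1 = (+0.0645, +0.0645, 0)
  M2 = (+0.0645, -0.0645, 0)
  M3 = (-0.0645, -0.0645, 0)
Detected image corners:
  c0 = (109.405778, 300.261454) px
  c1 = (215.695705, 280.375225) px
  c2 = (200.905328, 184.610946) px
  c3 = (98.908203, 203.849481) px
Planar DLT: solve 8×8 A·h = b for H (H[2,2]=1):
  H  [+805.02127 +48.31825 +156.05712]
  H  [-154.62133 +667.82347 +241.29667]
  H  [-0.01249 -0.31802 +1.00000]
B = K⁻¹H; ‖b₁‖=1.063500, ‖b₂‖=1.063500; λ = 2/(‖b₁‖+‖b₂‖) = 0.940292, sign → tz>0 ⇒ λ=+0.940292
r₁ = λ·B[:,0] = (+0.98145,-0.19135,-0.01175); r₂ = λ·B[:,1] = (+0.17916,+0.93727,-0.29903)
r₃ = r₁×r₂ = (+0.06823,+0.29138,+0.95417); SVD([r₁ r₂ r₃]) → R = UVᵀ:
  R  [+0.98145 +0.17916 +0.06823]
  R  [-0.19135 +0.93727 +0.29138]
  R  [-0.01175 -0.29903 +0.95417]
t = (-0.18969, +0.00656, +0.94029) m
tr R = 2.872896; θ = arccos((tr R − 1)/2) = 0.358432 rad = 20.537°
axis k = ((R−Rᵀ)₃₂, (R−Rᵀ)₁₃, (R−Rᵀ)₂₁) / (2 sinθ) = (-0.841503, +0.113988, -0.528091)
rvec = θ·k = (-0.301622, +0.040857, -0.189285)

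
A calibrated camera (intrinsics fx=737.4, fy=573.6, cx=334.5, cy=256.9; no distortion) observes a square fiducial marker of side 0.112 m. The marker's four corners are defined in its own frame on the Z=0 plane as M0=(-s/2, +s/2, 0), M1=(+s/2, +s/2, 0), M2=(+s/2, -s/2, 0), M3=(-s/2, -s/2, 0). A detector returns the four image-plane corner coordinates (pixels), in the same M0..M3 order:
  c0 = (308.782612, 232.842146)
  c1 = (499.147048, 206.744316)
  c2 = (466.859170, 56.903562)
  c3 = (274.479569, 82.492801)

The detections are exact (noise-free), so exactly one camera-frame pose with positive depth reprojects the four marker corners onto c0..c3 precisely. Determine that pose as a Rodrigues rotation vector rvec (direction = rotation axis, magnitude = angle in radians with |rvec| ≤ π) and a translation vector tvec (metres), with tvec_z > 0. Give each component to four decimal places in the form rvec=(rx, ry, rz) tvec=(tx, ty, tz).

rvec=(0.0348, -0.0223, -0.1750) tvec=(0.0306, -0.0827, 0.4243)

Intrinsics K: fx=737.4, fy=573.6, cx=334.5, cy=256.9
Marker side s = 0.112 m; corners in marker frame (Z=0):
  M0 = (-0.0560, +0.0560, 0)
  M1 = (+0.0560, +0.0560, 0)
  M2 = (+0.0560, -0.0560, 0)
  M3 = (-0.0560, -0.0560, 0)
Detected image corners:
  c0 = (308.782612, 232.842146) px
  c1 = (499.147048, 206.744316) px
  c2 = (466.859170, 56.903562) px
  c3 = (274.479569, 82.492801) px
Planar DLT: solve 8×8 A·h = b for H (H[2,2]=1):
  H  [+1726.10005 +330.63466 +387.63906]
  H  [-224.22999 +1352.60188 +145.07524]
  H  [+0.04509 +0.08617 +1.00000]
B = K⁻¹H; ‖b₁‖=2.356908, ‖b₂‖=2.356908; λ = 2/(‖b₁‖+‖b₂‖) = 0.424285, sign → tz>0 ⇒ λ=+0.424285
r₁ = λ·B[:,0] = (+0.98448,-0.17443,+0.01913); r₂ = λ·B[:,1] = (+0.17366,+0.98413,+0.03656)
r₃ = r₁×r₂ = (-0.02521,-0.03267,+0.99915); SVD([r₁ r₂ r₃]) → R = UVᵀ:
  R  [+0.98448 +0.17366 -0.02521]
  R  [-0.17443 +0.98413 -0.03267]
  R  [+0.01913 +0.03656 +0.99915]
t = (+0.03058, -0.08272, +0.42428) m
tr R = 2.967760; θ = arccos((tr R − 1)/2) = 0.179798 rad = 10.302°
axis k = ((R−Rᵀ)₃₂, (R−Rᵀ)₁₃, (R−Rᵀ)₂₁) / (2 sinθ) = (+0.193576, -0.123964, -0.973222)
rvec = θ·k = (+0.034805, -0.022288, -0.174983)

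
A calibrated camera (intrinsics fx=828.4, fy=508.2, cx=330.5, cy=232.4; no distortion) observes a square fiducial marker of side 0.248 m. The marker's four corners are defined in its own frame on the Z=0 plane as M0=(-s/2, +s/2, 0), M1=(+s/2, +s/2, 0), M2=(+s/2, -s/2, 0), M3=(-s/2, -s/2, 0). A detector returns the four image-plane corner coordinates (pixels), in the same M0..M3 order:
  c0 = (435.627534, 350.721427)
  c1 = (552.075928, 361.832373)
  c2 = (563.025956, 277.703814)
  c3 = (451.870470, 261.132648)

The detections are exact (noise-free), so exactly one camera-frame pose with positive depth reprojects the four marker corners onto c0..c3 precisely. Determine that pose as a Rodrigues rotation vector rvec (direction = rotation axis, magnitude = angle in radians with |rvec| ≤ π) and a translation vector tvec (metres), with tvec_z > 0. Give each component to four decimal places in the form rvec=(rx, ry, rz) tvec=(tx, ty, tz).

Intrinsics K: fx=828.4, fy=508.2, cx=330.5, cy=232.4
Marker side s = 0.248 m; corners in marker frame (Z=0):
  M0 = (-0.1240, +0.1240, 0)
  M1 = (+0.1240, +0.1240, 0)
  M2 = (+0.1240, -0.1240, 0)
  M3 = (-0.1240, -0.1240, 0)
Detected image corners:
  c0 = (435.627534, 350.721427) px
  c1 = (552.075928, 361.832373) px
  c2 = (563.025956, 277.703814) px
  c3 = (451.870470, 261.132648) px
Planar DLT: solve 8×8 A·h = b for H (H[2,2]=1):
  H  [+597.89112 -131.71538 +502.74205]
  H  [+143.01538 +301.57928 +312.25516]
  H  [+0.27807 -0.15432 +1.00000]
B = K⁻¹H; ‖b₁‖=0.688620, ‖b₂‖=0.688620; λ = 2/(‖b₁‖+‖b₂‖) = 1.452180, sign → tz>0 ⇒ λ=+1.452180
r₁ = λ·B[:,0] = (+0.88699,+0.22400,+0.40381); r₂ = λ·B[:,1] = (-0.14149,+0.96424,-0.22410)
r₃ = r₁×r₂ = (-0.43957,+0.14164,+0.88697); SVD([r₁ r₂ r₃]) → R = UVᵀ:
  R  [+0.88699 -0.14149 -0.43957]
  R  [+0.22400 +0.96424 +0.14164]
  R  [+0.40381 -0.22410 +0.88697]
t = (+0.30194, +0.22819, +1.45218) m
tr R = 2.738208; θ = arccos((tr R − 1)/2) = 0.517409 rad = 29.645°
axis k = ((R−Rᵀ)₃₂, (R−Rᵀ)₁₃, (R−Rᵀ)₂₁) / (2 sinθ) = (-0.369704, -0.852535, +0.369462)
rvec = θ·k = (-0.191288, -0.441109, +0.191163)

rvec=(-0.1913, -0.4411, 0.1912) tvec=(0.3019, 0.2282, 1.4522)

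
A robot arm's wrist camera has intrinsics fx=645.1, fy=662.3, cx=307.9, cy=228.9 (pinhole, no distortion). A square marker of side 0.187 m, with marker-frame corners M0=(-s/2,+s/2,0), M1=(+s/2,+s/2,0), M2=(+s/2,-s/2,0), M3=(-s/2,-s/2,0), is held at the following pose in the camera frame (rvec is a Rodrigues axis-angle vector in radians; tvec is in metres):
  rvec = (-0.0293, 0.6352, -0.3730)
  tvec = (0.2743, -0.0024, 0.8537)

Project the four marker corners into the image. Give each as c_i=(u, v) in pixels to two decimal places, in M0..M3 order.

c0=(478.15, 315.90) c1=(614.92, 272.84) c2=(555.90, 129.30) c3=(429.90, 187.88)

Intrinsics K: fx=645.1, fy=662.3, cx=307.9, cy=228.9
Marker side s = 0.187 m; corners in marker frame (Z=0):
  M0 = (-0.0935, +0.0935, 0)
  M1 = (+0.0935, +0.0935, 0)
  M2 = (+0.0935, -0.0935, 0)
  M3 = (-0.0935, -0.0935, 0)
rvec = (-0.0293, 0.6352, -0.3730), |rvec| = θ = 0.73720 rad = 42.239°
Rodrigues: sinθ=0.67222, 1−cosθ=0.25965; R = I + sinθ·[k]× + (1−cosθ)·[k]×²:
    [+0.74076 +0.33123 +0.58443]
    [-0.34901 +0.93312 -0.08648]
    [-0.57399 -0.13991 +0.80682]
t = (0.2743, -0.0024, 0.8537) m
M0: Pc = R·M0+t = (+0.23601, +0.11748, +0.89429); u = 645.1·(+0.23601)/0.89429 + 307.9 = 478.1466, v = 662.3·(+0.11748)/0.89429 + 228.9 = 315.9041
M1: Pc = R·M1+t = (+0.37453, +0.05221, +0.78695); u = 645.1·(+0.37453)/0.78695 + 307.9 = 614.9208, v = 662.3·(+0.05221)/0.78695 + 228.9 = 272.8435
M2: Pc = R·M2+t = (+0.31259, -0.12228, +0.81311); u = 645.1·(+0.31259)/0.81311 + 307.9 = 555.9005, v = 662.3·(-0.12228)/0.81311 + 228.9 = 129.3007
M3: Pc = R·M3+t = (+0.17407, -0.05701, +0.92045); u = 645.1·(+0.17407)/0.92045 + 307.9 = 429.8967, v = 662.3·(-0.05701)/0.92045 + 228.9 = 187.8762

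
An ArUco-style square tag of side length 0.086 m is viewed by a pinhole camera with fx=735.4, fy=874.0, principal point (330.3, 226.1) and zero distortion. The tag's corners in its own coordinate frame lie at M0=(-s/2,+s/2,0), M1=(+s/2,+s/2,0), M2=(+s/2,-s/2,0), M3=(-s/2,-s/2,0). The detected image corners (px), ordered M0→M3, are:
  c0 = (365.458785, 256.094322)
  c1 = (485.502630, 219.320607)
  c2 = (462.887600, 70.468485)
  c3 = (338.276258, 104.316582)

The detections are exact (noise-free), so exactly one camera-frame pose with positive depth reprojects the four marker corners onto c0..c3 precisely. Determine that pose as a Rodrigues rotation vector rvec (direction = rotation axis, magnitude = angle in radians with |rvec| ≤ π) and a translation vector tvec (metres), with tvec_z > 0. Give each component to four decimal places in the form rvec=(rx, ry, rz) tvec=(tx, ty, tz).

Intrinsics K: fx=735.4, fy=874.0, cx=330.3, cy=226.1
Marker side s = 0.086 m; corners in marker frame (Z=0):
  M0 = (-0.0430, +0.0430, 0)
  M1 = (+0.0430, +0.0430, 0)
  M2 = (+0.0430, -0.0430, 0)
  M3 = (-0.0430, -0.0430, 0)
Detected image corners:
  c0 = (365.458785, 256.094322) px
  c1 = (485.502630, 219.320607) px
  c2 = (462.887600, 70.468485) px
  c3 = (338.276258, 104.316582) px
Planar DLT: solve 8×8 A·h = b for H (H[2,2]=1):
  H  [+1551.40456 +442.14580 +414.05366]
  H  [-359.93163 +1807.82585 +163.50914]
  H  [+0.31333 +0.37039 +1.00000]
B = K⁻¹H; ‖b₁‖=2.053675, ‖b₂‖=2.053675; λ = 2/(‖b₁‖+‖b₂‖) = 0.486932, sign → tz>0 ⇒ λ=+0.486932
r₁ = λ·B[:,0] = (+0.95871,-0.24000,+0.15257); r₂ = λ·B[:,1] = (+0.21175,+0.96054,+0.18035)
r₃ = r₁×r₂ = (-0.18983,-0.14060,+0.97170); SVD([r₁ r₂ r₃]) → R = UVᵀ:
  R  [+0.95871 +0.21175 -0.18983]
  R  [-0.24000 +0.96054 -0.14060]
  R  [+0.15257 +0.18035 +0.97170]
t = (+0.05546, -0.03487, +0.48693) m
tr R = 2.890944; θ = arccos((tr R − 1)/2) = 0.331756 rad = 19.008°
axis k = ((R−Rᵀ)₃₂, (R−Rᵀ)₁₃, (R−Rᵀ)₂₁) / (2 sinθ) = (+0.492712, -0.525634, -0.693501)
rvec = θ·k = (+0.163460, -0.174382, -0.230073)

rvec=(0.1635, -0.1744, -0.2301) tvec=(0.0555, -0.0349, 0.4869)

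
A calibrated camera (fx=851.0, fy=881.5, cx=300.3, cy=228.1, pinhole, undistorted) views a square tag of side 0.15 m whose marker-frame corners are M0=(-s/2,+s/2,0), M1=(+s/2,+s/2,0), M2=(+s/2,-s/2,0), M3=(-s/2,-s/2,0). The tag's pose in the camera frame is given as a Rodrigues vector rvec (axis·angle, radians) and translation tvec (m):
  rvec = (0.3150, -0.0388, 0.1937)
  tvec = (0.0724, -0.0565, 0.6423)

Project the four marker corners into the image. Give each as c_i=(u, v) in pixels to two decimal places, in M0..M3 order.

c0=(279.93, 227.68) c1=(467.02, 263.84) c2=(519.12, 69.06) c3=(318.99, 26.99)

Intrinsics K: fx=851.0, fy=881.5, cx=300.3, cy=228.1
Marker side s = 0.15 m; corners in marker frame (Z=0):
  M0 = (-0.0750, +0.0750, 0)
  M1 = (+0.0750, +0.0750, 0)
  M2 = (+0.0750, -0.0750, 0)
  M3 = (-0.0750, -0.0750, 0)
rvec = (0.3150, -0.0388, 0.1937), |rvec| = θ = 0.37182 rad = 21.304°
Rodrigues: sinθ=0.36331, 1−cosθ=0.06833; R = I + sinθ·[k]× + (1−cosθ)·[k]×²:
    [+0.98071 -0.19531 -0.00775]
    [+0.18323 +0.93241 -0.31151]
    [+0.06807 +0.30408 +0.95021]
t = (0.0724, -0.0565, 0.6423) m
M0: Pc = R·M0+t = (-0.01580, -0.00031, +0.66000); u = 851.0·(-0.01580)/0.66000 + 300.3 = 279.9257, v = 881.5·(-0.00031)/0.66000 + 228.1 = 227.6845
M1: Pc = R·M1+t = (+0.13131, +0.02717, +0.67021); u = 851.0·(+0.13131)/0.67021 + 300.3 = 467.0247, v = 881.5·(+0.02717)/0.67021 + 228.1 = 263.8393
M2: Pc = R·M2+t = (+0.16060, -0.11269, +0.62460); u = 851.0·(+0.16060)/0.62460 + 300.3 = 519.1152, v = 881.5·(-0.11269)/0.62460 + 228.1 = 69.0617
M3: Pc = R·M3+t = (+0.01349, -0.14017, +0.61439); u = 851.0·(+0.01349)/0.61439 + 300.3 = 318.9919, v = 881.5·(-0.14017)/0.61439 + 228.1 = 26.9857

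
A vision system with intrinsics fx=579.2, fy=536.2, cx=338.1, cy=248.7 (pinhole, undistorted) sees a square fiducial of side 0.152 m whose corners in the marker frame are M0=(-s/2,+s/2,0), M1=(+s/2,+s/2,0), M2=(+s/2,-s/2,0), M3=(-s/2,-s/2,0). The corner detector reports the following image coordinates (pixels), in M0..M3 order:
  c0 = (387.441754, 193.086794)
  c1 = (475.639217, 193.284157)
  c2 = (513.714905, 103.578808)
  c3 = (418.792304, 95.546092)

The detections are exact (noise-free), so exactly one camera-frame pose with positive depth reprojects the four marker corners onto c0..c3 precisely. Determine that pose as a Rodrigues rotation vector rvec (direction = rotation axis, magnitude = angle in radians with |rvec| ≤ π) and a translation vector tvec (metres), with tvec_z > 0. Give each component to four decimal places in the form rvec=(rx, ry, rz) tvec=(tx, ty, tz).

rvec=(0.6209, -0.4279, 0.0944) tvec=(0.1540, -0.1487, 0.7986)

Intrinsics K: fx=579.2, fy=536.2, cx=338.1, cy=248.7
Marker side s = 0.152 m; corners in marker frame (Z=0):
  M0 = (-0.0760, +0.0760, 0)
  M1 = (+0.0760, +0.0760, 0)
  M2 = (+0.0760, -0.0760, 0)
  M3 = (-0.0760, -0.0760, 0)
Detected image corners:
  c0 = (387.441754, 193.086794) px
  c1 = (475.639217, 193.284157) px
  c2 = (513.714905, 103.578808) px
  c3 = (418.792304, 95.546092) px
Planar DLT: solve 8×8 A·h = b for H (H[2,2]=1):
  H  [+834.95557 +76.28267 +449.81081]
  H  [+101.95323 +714.54789 +148.87685]
  H  [+0.52068 +0.68063 +1.00000]
B = K⁻¹H; ‖b₁‖=1.252175, ‖b₂‖=1.252175; λ = 2/(‖b₁‖+‖b₂‖) = 0.798611, sign → tz>0 ⇒ λ=+0.798611
r₁ = λ·B[:,0] = (+0.90852,-0.04102,+0.41582); r₂ = λ·B[:,1] = (-0.21212,+0.81213,+0.54356)
r₃ = r₁×r₂ = (-0.35999,-0.58204,+0.72913); SVD([r₁ r₂ r₃]) → R = UVᵀ:
  R  [+0.90852 -0.21212 -0.35999]
  R  [-0.04102 +0.81213 -0.58204]
  R  [+0.41582 +0.54356 +0.72913]
t = (+0.15403, -0.14868, +0.79861) m
tr R = 2.449782; θ = arccos((tr R − 1)/2) = 0.759920 rad = 43.540°
axis k = ((R−Rᵀ)₃₂, (R−Rᵀ)₁₃, (R−Rᵀ)₂₁) / (2 sinθ) = (+0.816996, -0.563111, +0.124189)
rvec = θ·k = (+0.620852, -0.427919, +0.094374)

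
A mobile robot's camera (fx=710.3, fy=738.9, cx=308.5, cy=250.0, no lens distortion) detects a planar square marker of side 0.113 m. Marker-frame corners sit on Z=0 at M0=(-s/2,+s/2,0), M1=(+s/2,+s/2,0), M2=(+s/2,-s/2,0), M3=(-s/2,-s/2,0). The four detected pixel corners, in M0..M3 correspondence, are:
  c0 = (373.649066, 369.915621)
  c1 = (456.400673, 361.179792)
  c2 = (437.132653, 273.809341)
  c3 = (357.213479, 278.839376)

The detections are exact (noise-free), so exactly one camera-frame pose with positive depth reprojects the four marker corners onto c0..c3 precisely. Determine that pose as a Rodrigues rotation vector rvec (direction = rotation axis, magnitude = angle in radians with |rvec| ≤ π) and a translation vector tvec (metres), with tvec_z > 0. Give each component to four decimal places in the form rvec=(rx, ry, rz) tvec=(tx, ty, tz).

rvec=(-0.3730, -0.2965, -0.1027) tvec=(0.1242, 0.0850, 0.8984)

Intrinsics K: fx=710.3, fy=738.9, cx=308.5, cy=250.0
Marker side s = 0.113 m; corners in marker frame (Z=0):
  M0 = (-0.0565, +0.0565, 0)
  M1 = (+0.0565, +0.0565, 0)
  M2 = (+0.0565, -0.0565, 0)
  M3 = (-0.0565, -0.0565, 0)
Detected image corners:
  c0 = (373.649066, 369.915621) px
  c1 = (456.400673, 361.179792) px
  c2 = (437.132653, 273.809341) px
  c3 = (357.213479, 278.839376) px
Planar DLT: solve 8×8 A·h = b for H (H[2,2]=1):
  H  [+856.79691 +2.93723 +406.68290]
  H  [+47.93870 +666.55555 +319.90650]
  H  [+0.33806 -0.38238 +1.00000]
B = K⁻¹H; ‖b₁‖=1.113150, ‖b₂‖=1.113150; λ = 2/(‖b₁‖+‖b₂‖) = 0.898351, sign → tz>0 ⇒ λ=+0.898351
r₁ = λ·B[:,0] = (+0.95173,-0.04447,+0.30370); r₂ = λ·B[:,1] = (+0.15291,+0.92662,-0.34351)
r₃ = r₁×r₂ = (-0.26613,+0.37337,+0.88869); SVD([r₁ r₂ r₃]) → R = UVᵀ:
  R  [+0.95173 +0.15291 -0.26613]
  R  [-0.04447 +0.92662 +0.37337]
  R  [+0.30370 -0.34351 +0.88869]
t = (+0.12418, +0.08499, +0.89835) m
tr R = 2.767039; θ = arccos((tr R − 1)/2) = 0.487472 rad = 27.930°
axis k = ((R−Rᵀ)₃₂, (R−Rᵀ)₁₃, (R−Rᵀ)₂₁) / (2 sinθ) = (-0.765246, -0.608281, -0.210696)
rvec = θ·k = (-0.373036, -0.296520, -0.102709)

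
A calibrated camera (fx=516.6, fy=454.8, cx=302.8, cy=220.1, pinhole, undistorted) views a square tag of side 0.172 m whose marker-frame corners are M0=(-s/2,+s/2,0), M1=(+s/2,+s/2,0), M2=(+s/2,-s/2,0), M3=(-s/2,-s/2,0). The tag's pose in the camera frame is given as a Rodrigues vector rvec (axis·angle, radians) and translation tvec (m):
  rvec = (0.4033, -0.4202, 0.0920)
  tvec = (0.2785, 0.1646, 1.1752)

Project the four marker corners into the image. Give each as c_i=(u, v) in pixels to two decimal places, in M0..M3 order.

Intrinsics K: fx=516.6, fy=454.8, cx=302.8, cy=220.1
Marker side s = 0.172 m; corners in marker frame (Z=0):
  M0 = (-0.0860, +0.0860, 0)
  M1 = (+0.0860, +0.0860, 0)
  M2 = (+0.0860, -0.0860, 0)
  M3 = (-0.0860, -0.0860, 0)
rvec = (0.4033, -0.4202, 0.0920), |rvec| = θ = 0.58965 rad = 33.784°
Rodrigues: sinθ=0.55607, 1−cosθ=0.16886; R = I + sinθ·[k]× + (1−cosθ)·[k]×²:
    [+0.91013 -0.16907 -0.37825]
    [+0.00445 +0.91689 -0.39911]
    [+0.41429 +0.36156 +0.83525]
t = (0.2785, 0.1646, 1.1752) m
M0: Pc = R·M0+t = (+0.18569, +0.24307, +1.17066); u = 516.6·(+0.18569)/1.17066 + 302.8 = 384.7421, v = 454.8·(+0.24307)/1.17066 + 220.1 = 314.5319
M1: Pc = R·M1+t = (+0.34223, +0.24384, +1.24192); u = 516.6·(+0.34223)/1.24192 + 302.8 = 445.1574, v = 454.8·(+0.24384)/1.24192 + 220.1 = 309.3942
M2: Pc = R·M2+t = (+0.37131, +0.08613, +1.17974); u = 516.6·(+0.37131)/1.17974 + 302.8 = 465.3953, v = 454.8·(+0.08613)/1.17974 + 220.1 = 253.3041
M3: Pc = R·M3+t = (+0.21477, +0.08536, +1.10848); u = 516.6·(+0.21477)/1.10848 + 302.8 = 402.8917, v = 454.8·(+0.08536)/1.10848 + 220.1 = 255.1243

c0=(384.74, 314.53) c1=(445.16, 309.39) c2=(465.40, 253.30) c3=(402.89, 255.12)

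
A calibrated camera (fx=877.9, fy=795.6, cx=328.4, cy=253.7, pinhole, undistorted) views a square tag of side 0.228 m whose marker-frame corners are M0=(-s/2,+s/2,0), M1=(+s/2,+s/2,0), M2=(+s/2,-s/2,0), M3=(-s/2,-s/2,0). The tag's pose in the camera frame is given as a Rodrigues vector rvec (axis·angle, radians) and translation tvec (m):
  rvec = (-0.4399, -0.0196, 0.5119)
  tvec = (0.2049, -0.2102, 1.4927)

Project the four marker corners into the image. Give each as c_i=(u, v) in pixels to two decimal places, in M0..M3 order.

c0=(359.60, 157.70) c1=(481.88, 216.73) c2=(533.93, 126.40) c3=(418.37, 72.14)

Intrinsics K: fx=877.9, fy=795.6, cx=328.4, cy=253.7
Marker side s = 0.228 m; corners in marker frame (Z=0):
  M0 = (-0.1140, +0.1140, 0)
  M1 = (+0.1140, +0.1140, 0)
  M2 = (+0.1140, -0.1140, 0)
  M3 = (-0.1140, -0.1140, 0)
rvec = (-0.4399, -0.0196, 0.5119), |rvec| = θ = 0.67523 rad = 38.688°
Rodrigues: sinθ=0.62508, 1−cosθ=0.21944; R = I + sinθ·[k]× + (1−cosθ)·[k]×²:
    [+0.87370 -0.46973 -0.12652]
    [+0.47803 +0.78075 +0.40240]
    [-0.09023 -0.41205 +0.90668]
t = (0.2049, -0.2102, 1.4927) m
M0: Pc = R·M0+t = (+0.05175, -0.17569, +1.45601); u = 877.9·(+0.05175)/1.45601 + 328.4 = 359.6022, v = 795.6·(-0.17569)/1.45601 + 253.7 = 157.6988
M1: Pc = R·M1+t = (+0.25095, -0.06670, +1.43544); u = 877.9·(+0.25095)/1.43544 + 328.4 = 481.8800, v = 795.6·(-0.06670)/1.43544 + 253.7 = 216.7313
M2: Pc = R·M2+t = (+0.35805, -0.24471, +1.52939); u = 877.9·(+0.35805)/1.52939 + 328.4 = 533.9284, v = 795.6·(-0.24471)/1.52939 + 253.7 = 126.3998
M3: Pc = R·M3+t = (+0.15885, -0.35370, +1.54996); u = 877.9·(+0.15885)/1.54996 + 328.4 = 418.3715, v = 795.6·(-0.35370)/1.54996 + 253.7 = 72.1445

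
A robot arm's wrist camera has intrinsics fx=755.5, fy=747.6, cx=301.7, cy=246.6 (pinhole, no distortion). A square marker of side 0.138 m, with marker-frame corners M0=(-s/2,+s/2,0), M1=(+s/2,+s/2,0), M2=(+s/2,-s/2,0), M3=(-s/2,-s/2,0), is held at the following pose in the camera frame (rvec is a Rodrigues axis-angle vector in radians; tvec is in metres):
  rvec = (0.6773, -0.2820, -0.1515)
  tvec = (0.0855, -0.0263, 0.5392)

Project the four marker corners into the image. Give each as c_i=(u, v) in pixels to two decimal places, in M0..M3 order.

Intrinsics K: fx=755.5, fy=747.6, cx=301.7, cy=246.6
Marker side s = 0.138 m; corners in marker frame (Z=0):
  M0 = (-0.0690, +0.0690, 0)
  M1 = (+0.0690, +0.0690, 0)
  M2 = (+0.0690, -0.0690, 0)
  M3 = (-0.0690, -0.0690, 0)
rvec = (0.6773, -0.2820, -0.1515), |rvec| = θ = 0.74914 rad = 42.923°
Rodrigues: sinθ=0.68101, 1−cosθ=0.26773; R = I + sinθ·[k]× + (1−cosθ)·[k]×²:
    [+0.95111 +0.04661 -0.30530]
    [-0.22884 +0.77021 -0.59532]
    [+0.20740 +0.63608 +0.74322]
t = (0.0855, -0.0263, 0.5392) m
M0: Pc = R·M0+t = (+0.02309, +0.04263, +0.56878); u = 755.5·(+0.02309)/0.56878 + 301.7 = 332.3687, v = 747.6·(+0.04263)/0.56878 + 246.6 = 302.6384
M1: Pc = R·M1+t = (+0.15434, +0.01105, +0.59740); u = 755.5·(+0.15434)/0.59740 + 301.7 = 496.8888, v = 747.6·(+0.01105)/0.59740 + 246.6 = 260.4342
M2: Pc = R·M2+t = (+0.14791, -0.09523, +0.50962); u = 755.5·(+0.14791)/0.50962 + 301.7 = 520.9743, v = 747.6·(-0.09523)/0.50962 + 246.6 = 106.8938
M3: Pc = R·M3+t = (+0.01666, -0.06365, +0.48100); u = 755.5·(+0.01666)/0.48100 + 301.7 = 327.8635, v = 747.6·(-0.06365)/0.48100 + 246.6 = 147.6637

c0=(332.37, 302.64) c1=(496.89, 260.43) c2=(520.97, 106.89) c3=(327.86, 147.66)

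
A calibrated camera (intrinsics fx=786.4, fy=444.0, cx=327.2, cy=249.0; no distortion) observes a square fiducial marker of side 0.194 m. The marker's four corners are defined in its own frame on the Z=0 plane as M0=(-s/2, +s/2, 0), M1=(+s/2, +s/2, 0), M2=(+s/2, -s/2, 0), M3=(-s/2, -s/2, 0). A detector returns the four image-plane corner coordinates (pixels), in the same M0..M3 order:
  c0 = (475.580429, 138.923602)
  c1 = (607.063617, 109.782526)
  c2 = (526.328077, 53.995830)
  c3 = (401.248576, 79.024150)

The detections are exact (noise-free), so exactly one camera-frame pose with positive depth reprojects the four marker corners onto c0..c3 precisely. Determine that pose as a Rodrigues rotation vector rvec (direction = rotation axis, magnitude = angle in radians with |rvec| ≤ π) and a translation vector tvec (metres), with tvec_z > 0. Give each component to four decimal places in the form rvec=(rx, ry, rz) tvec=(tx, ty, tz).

rvec=(-0.4320, -0.1110, -0.4389) tvec=(0.2272, -0.3559, 1.0203)

Intrinsics K: fx=786.4, fy=444.0, cx=327.2, cy=249.0
Marker side s = 0.194 m; corners in marker frame (Z=0):
  M0 = (-0.0970, +0.0970, 0)
  M1 = (+0.0970, +0.0970, 0)
  M2 = (+0.0970, -0.0970, 0)
  M3 = (-0.0970, -0.0970, 0)
Detected image corners:
  c0 = (475.580429, 138.923602) px
  c1 = (607.063617, 109.782526) px
  c2 = (526.328077, 53.995830) px
  c3 = (401.248576, 79.024150) px
Planar DLT: solve 8×8 A·h = b for H (H[2,2]=1):
  H  [+757.01223 +212.40655 +502.34477]
  H  [-120.92899 +262.34701 +94.13264]
  H  [+0.19175 -0.37321 +1.00000]
B = K⁻¹H; ‖b₁‖=0.980057, ‖b₂‖=0.980057; λ = 2/(‖b₁‖+‖b₂‖) = 1.020349, sign → tz>0 ⇒ λ=+1.020349
r₁ = λ·B[:,0] = (+0.90081,-0.38763,+0.19565); r₂ = λ·B[:,1] = (+0.43404,+0.81645,-0.38080)
r₃ = r₁×r₂ = (-0.01213,+0.42795,+0.90372); SVD([r₁ r₂ r₃]) → R = UVᵀ:
  R  [+0.90081 +0.43404 -0.01213]
  R  [-0.38763 +0.81645 +0.42795]
  R  [+0.19565 -0.38080 +0.90372]
t = (+0.22725, -0.35590, +1.02035) m
tr R = 2.620986; θ = arccos((tr R − 1)/2) = 0.625803 rad = 35.856°
axis k = ((R−Rᵀ)₃₂, (R−Rᵀ)₁₃, (R−Rᵀ)₂₁) / (2 sinθ) = (-0.690364, -0.177367, -0.701383)
rvec = θ·k = (-0.432032, -0.110997, -0.438928)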